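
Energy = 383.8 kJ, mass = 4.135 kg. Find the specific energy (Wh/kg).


Convert: E = 383.8 kJ = 106.61 Wh
ED = E / m = 106.61 / 4.135 = 25.78 Wh/kg

25.78 Wh/kg


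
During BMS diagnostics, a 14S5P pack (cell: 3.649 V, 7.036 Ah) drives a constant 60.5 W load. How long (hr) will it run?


Step 1: E_pack = Ns * V_cell * Np * C_cell = 14 * 3.649 * 5 * 7.036 = 1797.2 Wh
Step 2: t = E_pack / P = 1797.2 / 60.5 = 29.71 hr

29.71 hr


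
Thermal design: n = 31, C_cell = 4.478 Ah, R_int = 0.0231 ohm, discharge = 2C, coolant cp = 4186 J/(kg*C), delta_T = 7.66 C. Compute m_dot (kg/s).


Step 1: I = 2 * 4.478 = 8.956 A
Step 2: Q_cell = I^2 * R = 8.956^2 * 0.0231 = 1.8528 W
Step 3: Q_total = 31 * 1.8528 = 57.437 W
Step 4: m_dot = Q_total / (cp * dT) = 57.437 / (4186 * 7.66) = 0.001791 kg/s

0.001791 kg/s


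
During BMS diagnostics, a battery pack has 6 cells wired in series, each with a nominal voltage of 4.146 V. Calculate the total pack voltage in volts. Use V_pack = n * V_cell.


Series voltages add: 6 * 4.146 V = 24.876 V

24.876 V


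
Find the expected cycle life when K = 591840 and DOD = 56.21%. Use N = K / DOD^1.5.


Step 1: DOD^1.5 = 56.21^1.5 = 421.43
Step 2: N = 591840 / 421.43 = 1404 cycles

1404 cycles


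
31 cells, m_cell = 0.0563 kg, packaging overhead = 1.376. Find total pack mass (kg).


Cell mass sum = 31 * 0.0563 = 1.7453 kg
With overhead 1.376: m_pack = 1.7453 * 1.376 = 2.402 kg

2.402 kg


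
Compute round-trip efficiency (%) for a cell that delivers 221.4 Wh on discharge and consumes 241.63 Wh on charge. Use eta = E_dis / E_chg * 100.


Round-trip efficiency = 221.4/241.63 * 100% = 91.63%

91.63%


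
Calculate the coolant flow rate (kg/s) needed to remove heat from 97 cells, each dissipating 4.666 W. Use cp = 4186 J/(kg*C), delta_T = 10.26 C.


Step 1: Total heat Q = 97 * 4.666 W = 452.6 W
Step 2: denom = cp * dT = 4186 * 10.26 = 42948
Step 3: m_dot = 452.6 / 42948 = 0.01054 kg/s

0.01054 kg/s


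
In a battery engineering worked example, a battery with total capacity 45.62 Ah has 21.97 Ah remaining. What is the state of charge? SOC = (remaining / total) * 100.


SOC% = 21.97 / 45.62 * 100 = 48.16%

48.16%


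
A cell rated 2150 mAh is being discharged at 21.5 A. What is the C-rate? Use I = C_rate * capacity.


Convert: capacity = 2150 mAh = 2.15 Ah
C_rate = I / capacity = 21.5 / 2.15 = 10C

10C


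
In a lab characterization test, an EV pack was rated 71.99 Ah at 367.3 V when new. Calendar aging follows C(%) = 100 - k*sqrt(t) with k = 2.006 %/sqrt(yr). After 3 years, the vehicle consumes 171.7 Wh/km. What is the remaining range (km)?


Step 1: capacity retention = 100 - 2.006 * sqrt(3) = 100 - 2.006 * 1.7321 = 96.525%
Step 2: C_now = 71.99 * 96.525/100 = 69.488 Ah
Step 3: E_pack = V * C_now = 367.3 * 69.488 = 25523 Wh
Step 4: range = E_pack / consumption = 25523 / 171.7 = 148.6 km

148.6 km


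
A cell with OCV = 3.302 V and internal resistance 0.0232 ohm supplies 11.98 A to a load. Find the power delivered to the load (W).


Step 1: V_terminal = OCV - I*R = 3.302 - 11.98 * 0.0232 = 3.0241 V
Step 2: P_out = V_terminal * I = 3.0241 * 11.98 = 36.23 W

36.23 W


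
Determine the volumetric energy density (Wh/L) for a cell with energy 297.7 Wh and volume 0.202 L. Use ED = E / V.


ED = E / V = 297.7 / 0.202 = 1474 Wh/L

1474 Wh/L


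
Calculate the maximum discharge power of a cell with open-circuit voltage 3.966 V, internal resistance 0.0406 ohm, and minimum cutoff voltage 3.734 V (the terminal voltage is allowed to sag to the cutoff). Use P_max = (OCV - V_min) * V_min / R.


P_max = (OCV - V_min) * V_min / R = (3.966 - 3.734) * 3.734 / 0.0406 = 0.232 * 3.734 / 0.0406 = 21.34 W

21.34 W


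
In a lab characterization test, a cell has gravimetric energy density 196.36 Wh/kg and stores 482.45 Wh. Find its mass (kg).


m = E / ED = 482.45 / 196.36 = 2.457 kg

2.457 kg


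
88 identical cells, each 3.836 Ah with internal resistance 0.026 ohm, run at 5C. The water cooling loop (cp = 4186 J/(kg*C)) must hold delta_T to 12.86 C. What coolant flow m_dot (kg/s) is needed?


Step 1: I = 5 * 3.836 = 19.18 A
Step 2: Q_cell = I^2 * R = 19.18^2 * 0.026 = 9.5647 W
Step 3: Q_total = 88 * 9.5647 = 841.69 W
Step 4: m_dot = Q_total / (cp * dT) = 841.69 / (4186 * 12.86) = 0.01564 kg/s

0.01564 kg/s


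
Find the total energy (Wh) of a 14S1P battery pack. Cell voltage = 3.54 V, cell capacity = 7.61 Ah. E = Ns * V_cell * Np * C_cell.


E = Ns * Vcell * Np * Ccell = 14 * 3.54 * 1 * 7.61 = 377.2 Wh

377.2 Wh


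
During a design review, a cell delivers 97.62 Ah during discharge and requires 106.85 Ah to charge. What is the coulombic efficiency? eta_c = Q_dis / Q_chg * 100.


Coulombic efficiency = 97.62/106.85 * 100% = 91.36%

91.36%


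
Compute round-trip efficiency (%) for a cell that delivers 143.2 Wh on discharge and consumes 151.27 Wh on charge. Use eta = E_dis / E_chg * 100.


eta_e = E_dis / E_chg * 100 = 143.2 / 151.27 * 100 = 94.67%

94.67%


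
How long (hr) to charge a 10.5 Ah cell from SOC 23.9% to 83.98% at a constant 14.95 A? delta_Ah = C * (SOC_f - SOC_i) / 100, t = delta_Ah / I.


delta_Ah = 10.5 * (83.98 - 23.9) / 100 = 6.3084 Ah
t = delta_Ah / I = 6.3084 / 14.95 = 0.4220 hr

0.4220 hr


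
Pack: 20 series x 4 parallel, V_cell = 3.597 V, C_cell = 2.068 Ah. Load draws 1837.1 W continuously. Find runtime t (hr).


Step 1: E_pack = Ns * V_cell * Np * C_cell = 20 * 3.597 * 4 * 2.068 = 595.09 Wh
Step 2: t = E_pack / P = 595.09 / 1837.1 = 0.3239 hr

0.3239 hr


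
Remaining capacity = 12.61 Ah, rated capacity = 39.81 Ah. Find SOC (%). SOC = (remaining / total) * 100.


SOC = (remaining / total) * 100 = (12.61 / 39.81) * 100 = 31.68%

31.68%


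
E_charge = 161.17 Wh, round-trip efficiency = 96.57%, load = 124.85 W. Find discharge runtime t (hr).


Step 1: E_discharge = eta/100 * E_charge = 96.57/100 * 161.17 = 155.64 Wh
Step 2: t = E_discharge / P = 155.64 / 124.85 = 1.247 hr

1.247 hr


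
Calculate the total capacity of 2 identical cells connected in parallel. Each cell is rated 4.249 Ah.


C_total = 2 * 4.249 = 8.498 Ah

8.498 Ah


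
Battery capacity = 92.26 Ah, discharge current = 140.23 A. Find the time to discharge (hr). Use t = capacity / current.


t = capacity / current = 92.26 / 140.23 = 0.6579 hr

0.6579 hr


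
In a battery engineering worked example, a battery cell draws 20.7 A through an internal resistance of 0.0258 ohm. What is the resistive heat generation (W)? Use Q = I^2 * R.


I^2 = 428.49
Q = 428.49 * 0.0258 = 11.06 W

11.06 W


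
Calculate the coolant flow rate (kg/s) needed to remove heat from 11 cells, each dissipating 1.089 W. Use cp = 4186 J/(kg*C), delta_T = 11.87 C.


Step 1: Total heat Q = 11 * 1.089 W = 11.979 W
Step 2: denom = cp * dT = 4186 * 11.87 = 49688
Step 3: m_dot = 11.979 / 49688 = 2.411e-04 kg/s

2.411e-04 kg/s


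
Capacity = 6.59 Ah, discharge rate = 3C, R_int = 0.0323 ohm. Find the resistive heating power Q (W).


Step 1: I = C_rate * capacity = 3 * 6.59 = 19.77 A
Step 2: Q = I^2 * R = 19.77^2 * 0.0323 = 390.85 * 0.0323 = 12.62 W

12.62 W


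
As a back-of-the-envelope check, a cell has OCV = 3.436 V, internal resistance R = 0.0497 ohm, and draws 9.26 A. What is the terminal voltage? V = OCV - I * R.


IR drop = 9.26 * 0.0497 = 0.46022 V
V = 3.436 - 0.46022 = 2.976 V

2.976 V


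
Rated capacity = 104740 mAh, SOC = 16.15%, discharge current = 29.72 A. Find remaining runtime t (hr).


Convert: C_total = 104740 mAh = 104.74 Ah
Step 1: remaining = SOC/100 * C_total = 16.15/100 * 104.74 = 16.916 Ah
Step 2: t = remaining / I = 16.916 / 29.72 = 0.5692 hr

0.5692 hr


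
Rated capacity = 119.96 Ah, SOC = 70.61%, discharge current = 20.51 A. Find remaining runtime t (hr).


Step 1: remaining = SOC/100 * C_total = 70.61/100 * 119.96 = 84.704 Ah
Step 2: t = remaining / I = 84.704 / 20.51 = 4.130 hr

4.130 hr


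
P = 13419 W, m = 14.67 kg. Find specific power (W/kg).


SP = P / m = 13419 / 14.67 = 914.7 W/kg

914.7 W/kg


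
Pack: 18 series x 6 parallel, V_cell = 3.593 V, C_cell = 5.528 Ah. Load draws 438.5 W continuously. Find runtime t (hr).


Step 1: E_pack = Ns * V_cell * Np * C_cell = 18 * 3.593 * 6 * 5.528 = 2145.1 Wh
Step 2: t = E_pack / P = 2145.1 / 438.5 = 4.892 hr

4.892 hr


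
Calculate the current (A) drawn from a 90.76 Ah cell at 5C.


I = C_rate * capacity = 5 * 90.76 = 453.8 A

453.8 A


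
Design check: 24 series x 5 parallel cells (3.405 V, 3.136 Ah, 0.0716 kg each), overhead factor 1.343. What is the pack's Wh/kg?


Step 1: V_pack = 24 * 3.405 = 81.72 V
Step 2: C_pack = 5 * 3.136 = 15.68 Ah
Step 3: E_pack = V_pack * C_pack = 81.72 * 15.68 = 1281.4 Wh
Step 4: m_pack = 24 * 5 * 0.0716 * 1.343 = 11.539 kg
Step 5: ED = E_pack / m_pack = 1281.4 / 11.539 = 111.0 Wh/kg

111.0 Wh/kg


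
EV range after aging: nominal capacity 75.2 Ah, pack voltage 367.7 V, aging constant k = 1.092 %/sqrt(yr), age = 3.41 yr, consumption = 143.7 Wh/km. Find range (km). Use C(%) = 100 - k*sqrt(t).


Step 1: capacity retention = 100 - 1.092 * sqrt(3.41) = 100 - 1.092 * 1.8466 = 97.984%
Step 2: C_now = 75.2 * 97.984/100 = 73.684 Ah
Step 3: E_pack = V * C_now = 367.7 * 73.684 = 27094 Wh
Step 4: range = E_pack / consumption = 27094 / 143.7 = 188.5 km

188.5 km


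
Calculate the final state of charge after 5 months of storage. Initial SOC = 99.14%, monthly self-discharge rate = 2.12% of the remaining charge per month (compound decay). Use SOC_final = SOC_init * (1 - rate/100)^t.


decay = (1 - 2.12/100)^5 = 0.8984
SOC_final = 99.14 * 0.8984 = 89.07%

89.07%


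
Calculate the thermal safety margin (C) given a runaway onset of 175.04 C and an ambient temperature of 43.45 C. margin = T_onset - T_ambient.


margin = T_onset - T_ambient = 175.04 - 43.45 = 131.59 C

131.59 C


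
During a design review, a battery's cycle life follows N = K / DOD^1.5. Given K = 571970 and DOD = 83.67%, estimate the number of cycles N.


DOD^1.5 = 765.34
N = K / DOD^1.5 = 571970 / 765.34 = 747.3

747.3 cycles


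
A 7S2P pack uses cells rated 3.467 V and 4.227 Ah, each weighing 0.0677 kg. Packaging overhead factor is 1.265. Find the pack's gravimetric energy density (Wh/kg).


Step 1: V_pack = 7 * 3.467 = 24.269 V
Step 2: C_pack = 2 * 4.227 = 8.454 Ah
Step 3: E_pack = V_pack * C_pack = 24.269 * 8.454 = 205.17 Wh
Step 4: m_pack = 7 * 2 * 0.0677 * 1.265 = 1.199 kg
Step 5: ED = E_pack / m_pack = 205.17 / 1.199 = 171.1 Wh/kg

171.1 Wh/kg


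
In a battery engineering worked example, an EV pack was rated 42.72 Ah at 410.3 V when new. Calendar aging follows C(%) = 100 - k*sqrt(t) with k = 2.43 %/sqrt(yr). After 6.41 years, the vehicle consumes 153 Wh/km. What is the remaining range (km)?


Step 1: capacity retention = 100 - 2.43 * sqrt(6.41) = 100 - 2.43 * 2.5318 = 93.848%
Step 2: C_now = 42.72 * 93.848/100 = 40.092 Ah
Step 3: E_pack = V * C_now = 410.3 * 40.092 = 16450 Wh
Step 4: range = E_pack / consumption = 16450 / 153 = 107.5 km

107.5 km


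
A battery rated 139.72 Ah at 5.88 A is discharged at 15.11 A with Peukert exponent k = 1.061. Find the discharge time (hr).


t_rated = C / I_rated = 139.72 / 5.88 = 23.762 hr
(I_rated/I)^k = (0.38915)^1.061 = 0.36738
t = t_rated * (I_rated/I)^k = 23.762 * 0.36738 = 8.730 hr

8.730 hr


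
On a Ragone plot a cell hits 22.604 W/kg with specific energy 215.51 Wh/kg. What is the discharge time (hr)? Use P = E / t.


t = E / P = 215.51 / 22.604 = 9.534 hr

9.534 hr


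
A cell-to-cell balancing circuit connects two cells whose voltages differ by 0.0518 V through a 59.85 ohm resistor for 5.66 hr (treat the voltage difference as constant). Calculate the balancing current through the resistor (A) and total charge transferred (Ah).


I_bal = dV / R = 0.0518 / 59.85 = 8.6550e-04 A
Q = I_bal * t = 8.6550e-04 * 5.66 = 0.004899 Ah

I=8.6550e-04 A, Q=0.004899 Ah


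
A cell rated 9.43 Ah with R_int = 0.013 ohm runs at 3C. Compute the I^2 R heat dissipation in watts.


Step 1: I = C_rate * capacity = 3 * 9.43 = 28.29 A
Step 2: Q = I^2 * R = 28.29^2 * 0.013 = 800.32 * 0.013 = 10.40 W

10.40 W


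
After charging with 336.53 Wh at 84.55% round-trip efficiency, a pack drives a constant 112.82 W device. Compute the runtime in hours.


Step 1: E_discharge = eta/100 * E_charge = 84.55/100 * 336.53 = 284.54 Wh
Step 2: t = E_discharge / P = 284.54 / 112.82 = 2.522 hr

2.522 hr


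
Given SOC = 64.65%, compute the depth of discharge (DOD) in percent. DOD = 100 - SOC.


DOD = 100 - SOC = 100 - 64.65 = 35.35%

35.35%


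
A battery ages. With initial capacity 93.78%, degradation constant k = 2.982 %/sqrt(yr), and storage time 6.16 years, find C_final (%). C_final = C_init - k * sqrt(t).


Step 1: sqrt(6.16 yr) = 2.4819
Step 2: drop = 2.982 * 2.4819 = 7.401
Step 3: C_final = 93.78 - 7.401 = 86.38%

86.38%


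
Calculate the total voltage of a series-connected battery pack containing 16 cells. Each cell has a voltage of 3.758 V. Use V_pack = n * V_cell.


V_pack = n * V_cell = 16 * 3.758 = 60.128 V

60.128 V


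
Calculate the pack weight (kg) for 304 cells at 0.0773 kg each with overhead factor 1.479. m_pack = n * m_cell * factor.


m_pack = n * m_cell * overhead = 304 * 0.0773 * 1.479 = 34.76 kg

34.76 kg


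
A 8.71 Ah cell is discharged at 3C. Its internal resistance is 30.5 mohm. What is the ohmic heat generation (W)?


Convert: R = 30.5 mohm = 0.0305 ohm
Step 1: I = C_rate * capacity = 3 * 8.71 = 26.13 A
Step 2: Q = I^2 * R = 26.13^2 * 0.0305 = 682.78 * 0.0305 = 20.82 W

20.82 W


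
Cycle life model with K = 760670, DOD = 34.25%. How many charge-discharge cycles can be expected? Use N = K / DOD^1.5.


DOD^1.5 = 200.44
N = K / DOD^1.5 = 760670 / 200.44 = 3795

3795 cycles


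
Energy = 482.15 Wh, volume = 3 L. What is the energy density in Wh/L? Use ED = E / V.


ED = E / V = 482.15 / 3 = 160.7 Wh/L

160.7 Wh/L


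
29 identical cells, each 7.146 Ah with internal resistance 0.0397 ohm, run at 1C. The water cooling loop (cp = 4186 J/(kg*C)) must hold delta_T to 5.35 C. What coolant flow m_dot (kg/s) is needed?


Step 1: I = 1 * 7.146 = 7.146 A
Step 2: Q_cell = I^2 * R = 7.146^2 * 0.0397 = 2.0273 W
Step 3: Q_total = 29 * 2.0273 = 58.792 W
Step 4: m_dot = Q_total / (cp * dT) = 58.792 / (4186 * 5.35) = 0.002625 kg/s

0.002625 kg/s


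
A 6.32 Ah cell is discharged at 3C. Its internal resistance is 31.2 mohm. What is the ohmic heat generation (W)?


Convert: R = 31.2 mohm = 0.0312 ohm
Step 1: I = C_rate * capacity = 3 * 6.32 = 18.96 A
Step 2: Q = I^2 * R = 18.96^2 * 0.0312 = 359.48 * 0.0312 = 11.22 W

11.22 W


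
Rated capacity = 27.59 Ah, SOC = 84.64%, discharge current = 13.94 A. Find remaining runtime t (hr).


Step 1: remaining = SOC/100 * C_total = 84.64/100 * 27.59 = 23.352 Ah
Step 2: t = remaining / I = 23.352 / 13.94 = 1.675 hr

1.675 hr


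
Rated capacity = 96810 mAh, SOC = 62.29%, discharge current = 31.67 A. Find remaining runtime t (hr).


Convert: C_total = 96810 mAh = 96.81 Ah
Step 1: remaining = SOC/100 * C_total = 62.29/100 * 96.81 = 60.303 Ah
Step 2: t = remaining / I = 60.303 / 31.67 = 1.904 hr

1.904 hr


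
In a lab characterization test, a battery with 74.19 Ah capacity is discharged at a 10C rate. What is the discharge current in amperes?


I = C_rate * capacity = 10 * 74.19 = 741.9 A

741.9 A


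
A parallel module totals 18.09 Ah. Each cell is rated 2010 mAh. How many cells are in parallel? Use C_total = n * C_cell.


Convert: C_cell = 2010 mAh = 2.01 Ah
n = C_total / C_cell = 18.09 / 2.01 = 9

9


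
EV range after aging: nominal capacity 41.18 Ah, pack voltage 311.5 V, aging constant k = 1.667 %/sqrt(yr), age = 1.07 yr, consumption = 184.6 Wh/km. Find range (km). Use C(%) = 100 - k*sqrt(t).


Step 1: capacity retention = 100 - 1.667 * sqrt(1.07) = 100 - 1.667 * 1.0344 = 98.276%
Step 2: C_now = 41.18 * 98.276/100 = 40.47 Ah
Step 3: E_pack = V * C_now = 311.5 * 40.47 = 12606 Wh
Step 4: range = E_pack / consumption = 12606 / 184.6 = 68.29 km

68.29 km


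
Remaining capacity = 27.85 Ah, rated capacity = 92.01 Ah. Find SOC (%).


SOC = (remaining / total) * 100 = (27.85 / 92.01) * 100 = 30.27%

30.27%


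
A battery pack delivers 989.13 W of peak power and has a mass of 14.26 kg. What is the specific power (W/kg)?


Specific power = 989.13 W / 14.26 kg = 69.36 W/kg

69.36 W/kg


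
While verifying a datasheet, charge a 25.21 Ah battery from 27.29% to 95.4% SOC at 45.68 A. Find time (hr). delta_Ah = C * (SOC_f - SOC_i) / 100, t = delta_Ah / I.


Step 1: dSOC = 95.4% - 27.29% = 68.11%
Step 2: delta_Ah = 25.21 * 68.11 / 100 = 17.171 Ah
Step 3: t = 17.171 / 45.68 = 0.3759 hr

0.3759 hr


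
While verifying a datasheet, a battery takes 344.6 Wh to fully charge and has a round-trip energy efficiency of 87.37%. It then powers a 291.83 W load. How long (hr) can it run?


Step 1: E_discharge = eta/100 * E_charge = 87.37/100 * 344.6 = 301.08 Wh
Step 2: t = E_discharge / P = 301.08 / 291.83 = 1.032 hr

1.032 hr


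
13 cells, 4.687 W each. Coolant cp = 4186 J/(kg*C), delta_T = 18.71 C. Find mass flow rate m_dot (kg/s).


Q_total = 13 * 4.687 = 60.931 W
m_dot = Q_total / (cp * dT) = 60.931 / (4186 * 18.71) = 7.780e-04 kg/s

7.780e-04 kg/s


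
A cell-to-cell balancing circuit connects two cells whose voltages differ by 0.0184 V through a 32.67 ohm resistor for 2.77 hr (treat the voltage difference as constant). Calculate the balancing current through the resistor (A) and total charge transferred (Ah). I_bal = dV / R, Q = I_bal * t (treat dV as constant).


I_bal = dV / R = 0.0184 / 32.67 = 5.6321e-04 A
Q = I_bal * t = 5.6321e-04 * 2.77 = 0.001560 Ah

I=5.6321e-04 A, Q=0.001560 Ah


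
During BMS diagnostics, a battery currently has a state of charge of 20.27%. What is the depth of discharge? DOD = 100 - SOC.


Complement of SOC: DOD = 100% - 20.27% = 79.73%

79.73%


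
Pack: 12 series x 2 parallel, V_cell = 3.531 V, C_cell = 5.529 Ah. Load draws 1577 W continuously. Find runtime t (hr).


Step 1: E_pack = Ns * V_cell * Np * C_cell = 12 * 3.531 * 2 * 5.529 = 468.55 Wh
Step 2: t = E_pack / P = 468.55 / 1577 = 0.2971 hr

0.2971 hr


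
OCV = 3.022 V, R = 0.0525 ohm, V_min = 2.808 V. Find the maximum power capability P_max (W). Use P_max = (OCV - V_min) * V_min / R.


dV = OCV - V_min = 0.214 V (so I_max = dV / R)
P_max = dV * V_min / R = 0.214 * 2.808 / 0.0525 = 11.45 W

11.45 W


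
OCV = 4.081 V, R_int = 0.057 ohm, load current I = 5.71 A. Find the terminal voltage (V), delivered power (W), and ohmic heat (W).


Step 1: V_terminal = OCV - I*R = 4.081 - 5.71 * 0.057 = 3.7555 V
Step 2: P_out = V_terminal * I = 3.7555 * 5.71 = 21.44 W
Step 3: Q = I^2 * R = 5.71^2 * 0.057 = 1.858 W

V=3.7555 V, P=21.44 W, Q=1.858 W


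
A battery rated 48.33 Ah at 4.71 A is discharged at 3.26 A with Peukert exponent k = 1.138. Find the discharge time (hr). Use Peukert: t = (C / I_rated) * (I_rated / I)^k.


t_rated = C / I_rated = 48.33 / 4.71 = 10.261 hr
(I_rated/I)^k = (1.4448)^1.138 = 1.5201
t = t_rated * (I_rated/I)^k = 10.261 * 1.5201 = 15.60 hr

15.60 hr


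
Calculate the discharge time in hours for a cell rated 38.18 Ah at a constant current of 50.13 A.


Runtime = 38.18 Ah / 50.13 A = 0.7616 hr

0.7616 hr


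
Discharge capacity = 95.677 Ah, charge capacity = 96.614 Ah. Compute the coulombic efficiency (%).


Coulombic efficiency = 95.677/96.614 * 100% = 99.03%

99.03%


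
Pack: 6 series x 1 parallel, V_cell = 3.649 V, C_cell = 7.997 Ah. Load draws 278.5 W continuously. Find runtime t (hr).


Step 1: E_pack = Ns * V_cell * Np * C_cell = 6 * 3.649 * 1 * 7.997 = 175.09 Wh
Step 2: t = E_pack / P = 175.09 / 278.5 = 0.6287 hr

0.6287 hr


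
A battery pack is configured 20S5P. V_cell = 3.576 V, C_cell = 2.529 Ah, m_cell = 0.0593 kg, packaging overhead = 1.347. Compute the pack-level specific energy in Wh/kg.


Step 1: V_pack = 20 * 3.576 = 71.52 V
Step 2: C_pack = 5 * 2.529 = 12.645 Ah
Step 3: E_pack = V_pack * C_pack = 71.52 * 12.645 = 904.37 Wh
Step 4: m_pack = 20 * 5 * 0.0593 * 1.347 = 7.9877 kg
Step 5: ED = E_pack / m_pack = 904.37 / 7.9877 = 113.2 Wh/kg

113.2 Wh/kg


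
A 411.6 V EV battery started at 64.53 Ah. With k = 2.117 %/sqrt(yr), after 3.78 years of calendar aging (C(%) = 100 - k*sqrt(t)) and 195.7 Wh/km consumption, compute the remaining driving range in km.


Step 1: capacity retention = 100 - 2.117 * sqrt(3.78) = 100 - 2.117 * 1.9442 = 95.884%
Step 2: C_now = 64.53 * 95.884/100 = 61.874 Ah
Step 3: E_pack = V * C_now = 411.6 * 61.874 = 25467 Wh
Step 4: range = E_pack / consumption = 25467 / 195.7 = 130.1 km

130.1 km


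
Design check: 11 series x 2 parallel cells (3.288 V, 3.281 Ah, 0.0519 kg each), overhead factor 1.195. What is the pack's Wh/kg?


Step 1: V_pack = 11 * 3.288 = 36.168 V
Step 2: C_pack = 2 * 3.281 = 6.562 Ah
Step 3: E_pack = V_pack * C_pack = 36.168 * 6.562 = 237.33 Wh
Step 4: m_pack = 11 * 2 * 0.0519 * 1.195 = 1.3645 kg
Step 5: ED = E_pack / m_pack = 237.33 / 1.3645 = 173.9 Wh/kg

173.9 Wh/kg


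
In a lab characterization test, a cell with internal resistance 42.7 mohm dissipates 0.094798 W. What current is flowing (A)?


Convert: R = 42.7 mohm = 0.0427 ohm
I = sqrt(Q / R) = sqrt(0.094798 / 0.0427) = sqrt(2.2201) = 1.490 A

1.490 A


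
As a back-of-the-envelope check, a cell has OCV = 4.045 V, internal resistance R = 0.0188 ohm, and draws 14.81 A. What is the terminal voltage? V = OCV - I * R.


V = OCV - I*R = 4.045 - 14.81 * 0.0188 = 3.767 V

3.767 V


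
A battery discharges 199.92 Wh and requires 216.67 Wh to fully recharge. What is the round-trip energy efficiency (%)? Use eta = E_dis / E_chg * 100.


eta_e = E_dis / E_chg * 100 = 199.92 / 216.67 * 100 = 92.27%

92.27%


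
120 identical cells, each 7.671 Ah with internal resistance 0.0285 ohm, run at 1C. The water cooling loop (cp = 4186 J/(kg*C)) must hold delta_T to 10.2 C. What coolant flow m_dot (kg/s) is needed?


Step 1: I = 1 * 7.671 = 7.671 A
Step 2: Q_cell = I^2 * R = 7.671^2 * 0.0285 = 1.6771 W
Step 3: Q_total = 120 * 1.6771 = 201.25 W
Step 4: m_dot = Q_total / (cp * dT) = 201.25 / (4186 * 10.2) = 0.004713 kg/s

0.004713 kg/s


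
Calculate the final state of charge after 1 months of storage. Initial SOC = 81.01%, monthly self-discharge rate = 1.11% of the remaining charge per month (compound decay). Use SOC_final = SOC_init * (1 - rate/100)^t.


Monthly retention factor = 1 - 1.11/100 = 0.9889
Over 1 months: factor^1 = 0.9889
SOC_final = 81.01 * 0.9889 = 80.11%

80.11%


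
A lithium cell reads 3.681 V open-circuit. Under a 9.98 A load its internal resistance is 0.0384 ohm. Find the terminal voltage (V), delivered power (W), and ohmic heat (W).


Step 1: V_terminal = OCV - I*R = 3.681 - 9.98 * 0.0384 = 3.2978 V
Step 2: P_out = V_terminal * I = 3.2978 * 9.98 = 32.91 W
Step 3: Q = I^2 * R = 9.98^2 * 0.0384 = 3.825 W

V=3.2978 V, P=32.91 W, Q=3.825 W


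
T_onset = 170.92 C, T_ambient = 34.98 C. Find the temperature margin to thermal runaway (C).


Safety margin = 170.92 C - 34.98 C = 135.94 C

135.94 C


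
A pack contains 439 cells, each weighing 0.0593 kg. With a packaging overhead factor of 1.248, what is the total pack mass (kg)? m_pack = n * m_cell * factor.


Cell mass sum = 439 * 0.0593 = 26.033 kg
With overhead 1.248: m_pack = 26.033 * 1.248 = 32.49 kg

32.49 kg


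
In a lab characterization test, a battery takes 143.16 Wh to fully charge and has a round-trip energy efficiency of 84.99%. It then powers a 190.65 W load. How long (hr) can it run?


Step 1: E_discharge = eta/100 * E_charge = 84.99/100 * 143.16 = 121.67 Wh
Step 2: t = E_discharge / P = 121.67 / 190.65 = 0.6382 hr

0.6382 hr


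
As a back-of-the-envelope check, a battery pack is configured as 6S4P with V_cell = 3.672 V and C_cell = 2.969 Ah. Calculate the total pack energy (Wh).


E = Ns * Vcell * Np * Ccell = 6 * 3.672 * 4 * 2.969 = 261.7 Wh

261.7 Wh


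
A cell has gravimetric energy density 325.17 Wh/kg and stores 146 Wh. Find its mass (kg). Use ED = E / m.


m = E / ED = 146 / 325.17 = 0.4490 kg

0.4490 kg


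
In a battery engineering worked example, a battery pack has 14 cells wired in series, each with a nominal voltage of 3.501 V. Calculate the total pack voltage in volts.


Series voltages add: 14 * 3.501 V = 49.014 V

49.014 V


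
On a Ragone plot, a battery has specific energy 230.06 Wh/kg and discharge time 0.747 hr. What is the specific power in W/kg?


Specific power = 230.06 Wh/kg / 0.747 hr = 308.0 W/kg

308.0 W/kg


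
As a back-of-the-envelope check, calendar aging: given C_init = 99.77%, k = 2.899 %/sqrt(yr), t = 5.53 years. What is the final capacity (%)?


sqrt(t) = sqrt(5.53) = 2.3516
C_final = 99.77 - 2.899 * 2.3516 = 92.95%

92.95%


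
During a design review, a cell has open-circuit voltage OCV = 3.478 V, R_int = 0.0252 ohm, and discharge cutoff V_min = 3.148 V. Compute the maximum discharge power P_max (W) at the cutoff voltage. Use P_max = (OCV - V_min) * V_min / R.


P_max = (OCV - V_min) * V_min / R = (3.478 - 3.148) * 3.148 / 0.0252 = 0.33 * 3.148 / 0.0252 = 41.22 W

41.22 W


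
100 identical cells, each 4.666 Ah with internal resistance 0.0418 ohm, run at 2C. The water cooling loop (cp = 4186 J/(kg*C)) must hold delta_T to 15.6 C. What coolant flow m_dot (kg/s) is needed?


Step 1: I = 2 * 4.666 = 9.332 A
Step 2: Q_cell = I^2 * R = 9.332^2 * 0.0418 = 3.6402 W
Step 3: Q_total = 100 * 3.6402 = 364.02 W
Step 4: m_dot = Q_total / (cp * dT) = 364.02 / (4186 * 15.6) = 0.005574 kg/s

0.005574 kg/s


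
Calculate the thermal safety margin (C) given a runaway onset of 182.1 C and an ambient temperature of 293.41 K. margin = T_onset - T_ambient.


Convert: T_ambient = 293.41 K = 20.26 C
margin = 182.1 - 20.26 = 161.84 C

161.84 C


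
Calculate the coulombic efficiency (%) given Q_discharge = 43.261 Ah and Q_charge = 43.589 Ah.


eta_c = Q_dis / Q_chg * 100 = 43.261 / 43.589 * 100 = 99.25%

99.25%


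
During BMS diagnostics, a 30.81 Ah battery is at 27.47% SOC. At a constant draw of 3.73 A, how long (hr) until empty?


Step 1: remaining = SOC/100 * C_total = 27.47/100 * 30.81 = 8.4635 Ah
Step 2: t = remaining / I = 8.4635 / 3.73 = 2.269 hr

2.269 hr


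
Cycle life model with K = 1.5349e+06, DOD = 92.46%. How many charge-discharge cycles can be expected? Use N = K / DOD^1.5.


Step 1: DOD^1.5 = 92.46^1.5 = 889.06
Step 2: N = 1.5349e+06 / 889.06 = 1726 cycles

1726 cycles


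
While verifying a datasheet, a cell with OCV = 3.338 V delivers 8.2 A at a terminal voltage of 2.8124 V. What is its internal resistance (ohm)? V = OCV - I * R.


R = (OCV - V) / I = (3.338 - 2.8124) / 8.2 = 0.06410 ohm

0.06410 ohm


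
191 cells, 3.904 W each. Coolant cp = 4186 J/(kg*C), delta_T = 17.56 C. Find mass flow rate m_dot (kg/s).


Step 1: Total heat Q = 191 * 3.904 W = 745.66 W
Step 2: denom = cp * dT = 4186 * 17.56 = 73506
Step 3: m_dot = 745.66 / 73506 = 0.01014 kg/s

0.01014 kg/s


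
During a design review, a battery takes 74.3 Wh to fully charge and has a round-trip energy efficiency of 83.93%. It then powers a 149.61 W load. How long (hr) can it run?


Step 1: E_discharge = eta/100 * E_charge = 83.93/100 * 74.3 = 62.36 Wh
Step 2: t = E_discharge / P = 62.36 / 149.61 = 0.4168 hr

0.4168 hr


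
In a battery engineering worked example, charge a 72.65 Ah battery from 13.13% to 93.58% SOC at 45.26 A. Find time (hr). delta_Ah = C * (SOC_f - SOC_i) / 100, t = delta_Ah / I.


Step 1: dSOC = 93.58% - 13.13% = 80.45%
Step 2: delta_Ah = 72.65 * 80.45 / 100 = 58.447 Ah
Step 3: t = 58.447 / 45.26 = 1.291 hr

1.291 hr


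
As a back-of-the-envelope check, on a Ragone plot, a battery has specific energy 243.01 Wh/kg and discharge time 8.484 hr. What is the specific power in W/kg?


P_specific = E / t = 243.01 / 8.484 = 28.64 W/kg

28.64 W/kg


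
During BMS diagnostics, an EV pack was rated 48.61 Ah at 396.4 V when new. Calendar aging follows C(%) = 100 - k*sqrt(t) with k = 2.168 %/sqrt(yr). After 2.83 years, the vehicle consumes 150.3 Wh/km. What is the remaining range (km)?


Step 1: capacity retention = 100 - 2.168 * sqrt(2.83) = 100 - 2.168 * 1.6823 = 96.353%
Step 2: C_now = 48.61 * 96.353/100 = 46.837 Ah
Step 3: E_pack = V * C_now = 396.4 * 46.837 = 18566 Wh
Step 4: range = E_pack / consumption = 18566 / 150.3 = 123.5 km

123.5 km


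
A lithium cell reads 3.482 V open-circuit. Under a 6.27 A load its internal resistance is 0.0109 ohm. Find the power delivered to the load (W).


Step 1: V_terminal = OCV - I*R = 3.482 - 6.27 * 0.0109 = 3.4137 V
Step 2: P_out = V_terminal * I = 3.4137 * 6.27 = 21.40 W

21.40 W


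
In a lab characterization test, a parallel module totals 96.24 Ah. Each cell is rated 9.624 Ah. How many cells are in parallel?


n = C_total / C_cell = 96.24 / 9.624 = 10

10


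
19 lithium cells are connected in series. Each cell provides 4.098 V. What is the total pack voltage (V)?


V_pack = n * V_cell = 19 * 4.098 = 77.862 V

77.862 V


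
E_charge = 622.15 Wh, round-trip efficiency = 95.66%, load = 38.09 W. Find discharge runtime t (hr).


Step 1: E_discharge = eta/100 * E_charge = 95.66/100 * 622.15 = 595.15 Wh
Step 2: t = E_discharge / P = 595.15 / 38.09 = 15.62 hr

15.62 hr


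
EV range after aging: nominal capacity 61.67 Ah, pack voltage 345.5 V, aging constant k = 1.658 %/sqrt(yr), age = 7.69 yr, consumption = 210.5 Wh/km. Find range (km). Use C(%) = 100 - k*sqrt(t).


Step 1: capacity retention = 100 - 1.658 * sqrt(7.69) = 100 - 1.658 * 2.7731 = 95.402%
Step 2: C_now = 61.67 * 95.402/100 = 58.834 Ah
Step 3: E_pack = V * C_now = 345.5 * 58.834 = 20327 Wh
Step 4: range = E_pack / consumption = 20327 / 210.5 = 96.57 km

96.57 km


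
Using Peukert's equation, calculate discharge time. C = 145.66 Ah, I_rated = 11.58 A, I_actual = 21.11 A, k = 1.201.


t_rated = C / I_rated = 145.66 / 11.58 = 12.579 hr
(I_rated/I)^k = (0.54856)^1.201 = 0.48619
t = t_rated * (I_rated/I)^k = 12.579 * 0.48619 = 6.116 hr

6.116 hr


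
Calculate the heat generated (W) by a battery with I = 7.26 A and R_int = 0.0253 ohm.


I^2 = 52.708
Q = 52.708 * 0.0253 = 1.334 W

1.334 W


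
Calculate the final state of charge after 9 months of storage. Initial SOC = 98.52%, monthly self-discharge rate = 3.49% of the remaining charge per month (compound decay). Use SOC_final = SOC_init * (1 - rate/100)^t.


decay = (1 - 3.49/100)^9 = 0.72636
SOC_final = 98.52 * 0.72636 = 71.56%

71.56%


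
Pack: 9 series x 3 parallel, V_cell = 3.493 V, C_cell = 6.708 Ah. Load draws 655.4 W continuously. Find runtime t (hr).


Step 1: E_pack = Ns * V_cell * Np * C_cell = 9 * 3.493 * 3 * 6.708 = 632.64 Wh
Step 2: t = E_pack / P = 632.64 / 655.4 = 0.9653 hr

0.9653 hr


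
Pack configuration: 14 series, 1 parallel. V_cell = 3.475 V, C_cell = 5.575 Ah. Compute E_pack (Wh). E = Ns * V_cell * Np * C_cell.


E = Ns * Vcell * Np * Ccell = 14 * 3.475 * 1 * 5.575 = 271.2 Wh

271.2 Wh


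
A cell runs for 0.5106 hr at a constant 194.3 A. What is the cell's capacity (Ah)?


C = I * t = 194.3 * 0.5106 = 99.21 Ah

99.21 Ah


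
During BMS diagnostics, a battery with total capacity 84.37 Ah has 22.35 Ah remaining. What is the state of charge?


SOC% = 22.35 / 84.37 * 100 = 26.49%

26.49%


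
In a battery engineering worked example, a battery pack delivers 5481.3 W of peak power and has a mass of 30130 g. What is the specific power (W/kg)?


Convert: m = 30130 g = 30.13 kg
SP = P / m = 5481.3 / 30.13 = 181.9 W/kg

181.9 W/kg


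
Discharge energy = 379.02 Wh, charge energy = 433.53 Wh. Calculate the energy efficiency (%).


Round-trip efficiency = 379.02/433.53 * 100% = 87.43%

87.43%


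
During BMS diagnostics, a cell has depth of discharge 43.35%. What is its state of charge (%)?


SOC = 100 - DOD = 100 - 43.35 = 56.65%

56.65%


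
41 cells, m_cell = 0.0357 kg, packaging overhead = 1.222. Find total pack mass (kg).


Cell mass sum = 41 * 0.0357 = 1.4637 kg
With overhead 1.222: m_pack = 1.4637 * 1.222 = 1.789 kg

1.789 kg


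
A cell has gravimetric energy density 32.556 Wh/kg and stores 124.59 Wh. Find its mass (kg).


m = E / ED = 124.59 / 32.556 = 3.827 kg

3.827 kg


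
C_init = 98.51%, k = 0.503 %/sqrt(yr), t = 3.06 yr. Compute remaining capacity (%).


sqrt(t) = sqrt(3.06) = 1.7493
C_final = 98.51 - 0.503 * 1.7493 = 97.63%

97.63%


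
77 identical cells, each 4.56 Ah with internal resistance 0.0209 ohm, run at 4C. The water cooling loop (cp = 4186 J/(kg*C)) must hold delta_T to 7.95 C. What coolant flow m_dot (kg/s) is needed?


Step 1: I = 4 * 4.56 = 18.24 A
Step 2: Q_cell = I^2 * R = 18.24^2 * 0.0209 = 6.9534 W
Step 3: Q_total = 77 * 6.9534 = 535.41 W
Step 4: m_dot = Q_total / (cp * dT) = 535.41 / (4186 * 7.95) = 0.01609 kg/s

0.01609 kg/s


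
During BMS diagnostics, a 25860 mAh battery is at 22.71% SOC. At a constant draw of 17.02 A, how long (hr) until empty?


Convert: C_total = 25860 mAh = 25.86 Ah
Step 1: remaining = SOC/100 * C_total = 22.71/100 * 25.86 = 5.8728 Ah
Step 2: t = remaining / I = 5.8728 / 17.02 = 0.3451 hr

0.3451 hr


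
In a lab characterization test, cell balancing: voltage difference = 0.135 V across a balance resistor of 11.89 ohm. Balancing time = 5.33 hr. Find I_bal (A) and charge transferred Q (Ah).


First, Ohm's law: I_bal = 0.135 V / 11.89 ohm = 0.011354 A
Then Q = I * t = 0.011354 A * 5.33 hr = 0.06052 Ah

I=0.011354 A, Q=0.06052 Ah


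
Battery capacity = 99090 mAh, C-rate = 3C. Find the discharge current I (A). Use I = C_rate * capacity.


Convert: capacity = 99090 mAh = 99.09 Ah
I = C_rate * capacity = 3 * 99.09 = 297.27 A

297.27 A


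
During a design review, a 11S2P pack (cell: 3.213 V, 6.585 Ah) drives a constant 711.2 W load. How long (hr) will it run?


Step 1: E_pack = Ns * V_cell * Np * C_cell = 11 * 3.213 * 2 * 6.585 = 465.47 Wh
Step 2: t = E_pack / P = 465.47 / 711.2 = 0.6545 hr

0.6545 hr


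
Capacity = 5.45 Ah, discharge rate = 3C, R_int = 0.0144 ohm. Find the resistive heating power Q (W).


Step 1: I = C_rate * capacity = 3 * 5.45 = 16.35 A
Step 2: Q = I^2 * R = 16.35^2 * 0.0144 = 267.32 * 0.0144 = 3.849 W

3.849 W


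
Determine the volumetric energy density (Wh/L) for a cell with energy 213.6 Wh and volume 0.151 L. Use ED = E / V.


Volumetric ED = 213.6 Wh / 0.151 L = 1415 Wh/L

1415 Wh/L


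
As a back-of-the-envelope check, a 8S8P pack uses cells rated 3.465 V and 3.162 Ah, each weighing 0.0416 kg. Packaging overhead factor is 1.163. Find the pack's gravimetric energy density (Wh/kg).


Step 1: V_pack = 8 * 3.465 = 27.72 V
Step 2: C_pack = 8 * 3.162 = 25.296 Ah
Step 3: E_pack = V_pack * C_pack = 27.72 * 25.296 = 701.21 Wh
Step 4: m_pack = 8 * 8 * 0.0416 * 1.163 = 3.0964 kg
Step 5: ED = E_pack / m_pack = 701.21 / 3.0964 = 226.5 Wh/kg

226.5 Wh/kg


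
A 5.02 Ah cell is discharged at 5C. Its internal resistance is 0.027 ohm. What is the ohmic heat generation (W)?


Step 1: I = C_rate * capacity = 5 * 5.02 = 25.1 A
Step 2: Q = I^2 * R = 25.1^2 * 0.027 = 630.01 * 0.027 = 17.01 W

17.01 W


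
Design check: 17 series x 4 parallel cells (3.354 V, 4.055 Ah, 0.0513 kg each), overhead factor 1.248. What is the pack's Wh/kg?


Step 1: V_pack = 17 * 3.354 = 57.018 V
Step 2: C_pack = 4 * 4.055 = 16.22 Ah
Step 3: E_pack = V_pack * C_pack = 57.018 * 16.22 = 924.83 Wh
Step 4: m_pack = 17 * 4 * 0.0513 * 1.248 = 4.3535 kg
Step 5: ED = E_pack / m_pack = 924.83 / 4.3535 = 212.4 Wh/kg

212.4 Wh/kg


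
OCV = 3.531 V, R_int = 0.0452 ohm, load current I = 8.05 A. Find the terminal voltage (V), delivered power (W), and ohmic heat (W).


Step 1: V_terminal = OCV - I*R = 3.531 - 8.05 * 0.0452 = 3.1671 V
Step 2: P_out = V_terminal * I = 3.1671 * 8.05 = 25.50 W
Step 3: Q = I^2 * R = 8.05^2 * 0.0452 = 2.929 W

V=3.1671 V, P=25.50 W, Q=2.929 W


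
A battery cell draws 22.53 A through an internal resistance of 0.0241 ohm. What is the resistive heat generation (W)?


Q = I^2 * R = 22.53^2 * 0.0241 = 12.23 W

12.23 W


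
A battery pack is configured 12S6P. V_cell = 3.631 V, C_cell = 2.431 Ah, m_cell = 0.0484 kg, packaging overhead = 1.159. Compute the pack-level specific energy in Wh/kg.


Step 1: V_pack = 12 * 3.631 = 43.572 V
Step 2: C_pack = 6 * 2.431 = 14.586 Ah
Step 3: E_pack = V_pack * C_pack = 43.572 * 14.586 = 635.54 Wh
Step 4: m_pack = 12 * 6 * 0.0484 * 1.159 = 4.0389 kg
Step 5: ED = E_pack / m_pack = 635.54 / 4.0389 = 157.4 Wh/kg

157.4 Wh/kg


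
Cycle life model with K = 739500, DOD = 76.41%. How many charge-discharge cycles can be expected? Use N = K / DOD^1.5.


DOD^1.5 = 667.92
N = K / DOD^1.5 = 739500 / 667.92 = 1107

1107 cycles


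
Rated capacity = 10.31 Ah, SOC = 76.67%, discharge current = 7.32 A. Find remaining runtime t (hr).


Step 1: remaining = SOC/100 * C_total = 76.67/100 * 10.31 = 7.9047 Ah
Step 2: t = remaining / I = 7.9047 / 7.32 = 1.080 hr

1.080 hr


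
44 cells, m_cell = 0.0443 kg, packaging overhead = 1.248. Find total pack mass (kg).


Cell mass sum = 44 * 0.0443 = 1.9492 kg
With overhead 1.248: m_pack = 1.9492 * 1.248 = 2.433 kg

2.433 kg


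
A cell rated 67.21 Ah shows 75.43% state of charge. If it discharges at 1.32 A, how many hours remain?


Step 1: remaining = SOC/100 * C_total = 75.43/100 * 67.21 = 50.697 Ah
Step 2: t = remaining / I = 50.697 / 1.32 = 38.41 hr

38.41 hr


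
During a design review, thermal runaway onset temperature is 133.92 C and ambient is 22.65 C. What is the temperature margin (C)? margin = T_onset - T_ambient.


margin = T_onset - T_ambient = 133.92 - 22.65 = 111.27 C

111.27 C


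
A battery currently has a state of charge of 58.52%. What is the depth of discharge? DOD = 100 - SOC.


Complement of SOC: DOD = 100% - 58.52% = 41.48%

41.48%


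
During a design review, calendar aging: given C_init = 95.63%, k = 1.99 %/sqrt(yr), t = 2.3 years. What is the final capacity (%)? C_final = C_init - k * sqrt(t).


sqrt(t) = sqrt(2.3) = 1.5166
C_final = 95.63 - 1.99 * 1.5166 = 92.61%

92.61%


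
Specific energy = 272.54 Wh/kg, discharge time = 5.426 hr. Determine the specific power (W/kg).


Specific power = 272.54 Wh/kg / 5.426 hr = 50.23 W/kg

50.23 W/kg


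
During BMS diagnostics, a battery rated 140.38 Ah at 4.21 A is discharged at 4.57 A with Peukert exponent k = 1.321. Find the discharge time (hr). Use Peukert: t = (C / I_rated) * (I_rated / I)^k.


t_rated = C / I_rated = 140.38 / 4.21 = 33.344 hr
(I_rated/I)^k = (0.92123)^1.321 = 0.89728
t = t_rated * (I_rated/I)^k = 33.344 * 0.89728 = 29.92 hr

29.92 hr


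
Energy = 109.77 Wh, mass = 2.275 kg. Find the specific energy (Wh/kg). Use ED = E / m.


ED = E / m = 109.77 / 2.275 = 48.25 Wh/kg

48.25 Wh/kg


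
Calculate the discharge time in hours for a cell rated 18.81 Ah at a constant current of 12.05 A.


t = capacity / current = 18.81 / 12.05 = 1.561 hr

1.561 hr


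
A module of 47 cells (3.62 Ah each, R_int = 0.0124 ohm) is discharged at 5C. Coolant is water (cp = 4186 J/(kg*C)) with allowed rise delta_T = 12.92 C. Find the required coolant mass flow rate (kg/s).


Step 1: I = 5 * 3.62 = 18.1 A
Step 2: Q_cell = I^2 * R = 18.1^2 * 0.0124 = 4.0624 W
Step 3: Q_total = 47 * 4.0624 = 190.93 W
Step 4: m_dot = Q_total / (cp * dT) = 190.93 / (4186 * 12.92) = 0.003530 kg/s

0.003530 kg/s


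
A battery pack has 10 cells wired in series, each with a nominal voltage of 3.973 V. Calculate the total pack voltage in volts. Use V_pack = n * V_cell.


V_pack = n * V_cell = 10 * 3.973 = 39.73 V

39.73 V


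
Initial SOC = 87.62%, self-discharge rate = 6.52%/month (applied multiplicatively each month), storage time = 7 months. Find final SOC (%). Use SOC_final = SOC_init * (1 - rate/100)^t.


decay = (1 - 6.52/100)^7 = 0.62378
SOC_final = 87.62 * 0.62378 = 54.66%

54.66%
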